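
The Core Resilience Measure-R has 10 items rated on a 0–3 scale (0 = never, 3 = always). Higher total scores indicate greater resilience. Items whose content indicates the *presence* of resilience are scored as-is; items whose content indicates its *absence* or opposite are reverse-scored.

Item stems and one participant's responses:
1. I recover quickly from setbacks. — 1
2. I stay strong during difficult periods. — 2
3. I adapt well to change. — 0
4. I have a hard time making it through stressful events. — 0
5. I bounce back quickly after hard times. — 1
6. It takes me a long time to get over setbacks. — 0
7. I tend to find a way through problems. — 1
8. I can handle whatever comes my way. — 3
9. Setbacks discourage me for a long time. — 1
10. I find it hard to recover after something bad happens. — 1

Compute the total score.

Items 4, 6, 9, 10 describe the absence/opposite of resilience → reverse-score.
reversed = (0+3) − raw = 3 − raw.
  item 1: 1
  item 2: 2
  item 3: 0
  item 4: 3 − 0 = 3
  item 5: 1
  item 6: 3 − 0 = 3
  item 7: 1
  item 8: 3
  item 9: 3 − 1 = 2
  item 10: 3 − 1 = 2
Total = 1 + 2 + 0 + 3 + 1 + 3 + 1 + 3 + 2 + 2 = 18

18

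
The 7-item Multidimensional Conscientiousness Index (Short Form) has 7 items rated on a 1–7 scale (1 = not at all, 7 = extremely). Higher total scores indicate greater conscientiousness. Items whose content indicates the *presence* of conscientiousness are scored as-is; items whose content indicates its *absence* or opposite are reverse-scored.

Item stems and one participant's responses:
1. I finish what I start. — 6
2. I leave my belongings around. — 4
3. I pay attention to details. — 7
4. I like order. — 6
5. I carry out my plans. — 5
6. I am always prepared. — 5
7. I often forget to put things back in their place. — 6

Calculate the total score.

Items 2, 7 describe the absence/opposite of conscientiousness → reverse-score.
reversed = (1+7) − raw = 8 − raw.
  item 1: 6
  item 2: 8 − 4 = 4
  item 3: 7
  item 4: 6
  item 5: 5
  item 6: 5
  item 7: 8 − 6 = 2
Total = 6 + 4 + 7 + 6 + 5 + 5 + 2 = 35

35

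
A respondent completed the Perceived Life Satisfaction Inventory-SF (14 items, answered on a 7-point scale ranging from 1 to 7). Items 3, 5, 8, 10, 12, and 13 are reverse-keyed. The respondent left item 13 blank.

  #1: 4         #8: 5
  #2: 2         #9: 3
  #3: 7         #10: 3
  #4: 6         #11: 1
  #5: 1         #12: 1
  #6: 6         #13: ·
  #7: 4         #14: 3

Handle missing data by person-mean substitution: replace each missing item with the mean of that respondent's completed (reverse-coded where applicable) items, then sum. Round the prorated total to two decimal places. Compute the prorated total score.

Reverse-coded (reversed = (1+7) − raw = 8 − raw):
  item 3: 8 − 7 = 1
  item 5: 8 − 1 = 7
  item 8: 8 − 5 = 3
  item 10: 8 − 3 = 5
  item 12: 8 − 1 = 7
Completed scored items (13 of 14): 4, 2, 1, 6, 7, 6, 4, 3, 3, 5, 1, 7, 3; sum = 52.
Person mean = 52 / 13 ≈ 4.0000
Prorated total = (52 / 13) × 14 = 56.00 (to 2 dp)

56.00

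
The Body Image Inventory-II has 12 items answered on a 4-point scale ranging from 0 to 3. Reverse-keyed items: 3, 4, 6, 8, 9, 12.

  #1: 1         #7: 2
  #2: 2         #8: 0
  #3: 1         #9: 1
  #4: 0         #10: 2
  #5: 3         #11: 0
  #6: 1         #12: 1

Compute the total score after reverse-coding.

24

Reverse-keyed items use 3 − raw:
  item 3: 3 − 1 = 2
  item 4: 3 − 0 = 3
  item 6: 3 − 1 = 2
  item 8: 3 − 0 = 3
  item 9: 3 − 1 = 2
  item 12: 3 − 1 = 2
After reverse-coding: 1, 2, 2, 3, 3, 2, 2, 3, 2, 2, 0, 2
Total = 1 + 2 + 2 + 3 + 3 + 2 + 2 + 3 + 2 + 2 + 0 + 2 = 24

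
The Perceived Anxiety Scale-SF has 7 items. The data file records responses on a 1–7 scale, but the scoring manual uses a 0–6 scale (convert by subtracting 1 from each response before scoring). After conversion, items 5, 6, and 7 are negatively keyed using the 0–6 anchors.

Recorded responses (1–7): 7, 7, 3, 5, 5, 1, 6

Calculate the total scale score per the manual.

27

Convert to 0–6: 6, 6, 2, 4, 4, 0, 5
Reverse-coded (reverse-coded value = 6 − response):
  item 5: 6 − 4 = 2
  item 6: 6 − 0 = 6
  item 7: 6 − 5 = 1
Scored: 6, 6, 2, 4, 2, 6, 1
Total = 27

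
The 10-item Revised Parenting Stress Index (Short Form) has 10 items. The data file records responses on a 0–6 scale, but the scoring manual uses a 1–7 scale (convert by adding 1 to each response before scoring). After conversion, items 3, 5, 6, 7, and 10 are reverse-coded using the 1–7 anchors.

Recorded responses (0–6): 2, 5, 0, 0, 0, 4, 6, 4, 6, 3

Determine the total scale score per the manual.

Convert to 1–7: 3, 6, 1, 1, 1, 5, 7, 5, 7, 4
Reverse-coded (reversed = (1+7) − raw = 8 − raw):
  item 3: 8 − 1 = 7
  item 5: 8 − 1 = 7
  item 6: 8 − 5 = 3
  item 7: 8 − 7 = 1
  item 10: 8 − 4 = 4
Scored: 3, 6, 7, 1, 7, 3, 1, 5, 7, 4
Total = 44

44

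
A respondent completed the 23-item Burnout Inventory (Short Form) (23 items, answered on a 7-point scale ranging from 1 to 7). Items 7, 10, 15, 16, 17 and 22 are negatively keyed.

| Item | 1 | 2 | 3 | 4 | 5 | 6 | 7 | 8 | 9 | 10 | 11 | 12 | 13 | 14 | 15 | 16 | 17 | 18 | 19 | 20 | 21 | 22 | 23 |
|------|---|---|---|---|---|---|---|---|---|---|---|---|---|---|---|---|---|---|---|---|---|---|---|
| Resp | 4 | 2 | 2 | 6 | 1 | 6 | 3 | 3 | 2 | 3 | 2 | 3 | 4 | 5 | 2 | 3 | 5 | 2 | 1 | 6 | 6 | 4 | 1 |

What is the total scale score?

84

Raw sum = 76. Negatively keyed items: 7, 10, 15, 16, 17, 22; their raw sum = 20.
Each reversal replaces raw with 8 − raw, changing the total by 8 − 2·raw per item.
Total = 76 + 6·8 − 2·20 = 76 + 48 − 40 = 84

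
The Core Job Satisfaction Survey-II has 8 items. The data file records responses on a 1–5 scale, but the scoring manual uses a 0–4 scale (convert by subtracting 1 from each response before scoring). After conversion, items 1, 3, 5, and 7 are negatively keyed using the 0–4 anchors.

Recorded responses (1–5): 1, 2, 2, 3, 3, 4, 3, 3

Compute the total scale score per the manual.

19

Convert to 0–4: 0, 1, 1, 2, 2, 3, 2, 2
Reverse-coded (on a 0–4 scale, reversed = 4 − raw):
  item 1: 4 − 0 = 4
  item 3: 4 − 1 = 3
  item 5: 4 − 2 = 2
  item 7: 4 − 2 = 2
Scored: 4, 1, 3, 2, 2, 3, 2, 2
Total = 19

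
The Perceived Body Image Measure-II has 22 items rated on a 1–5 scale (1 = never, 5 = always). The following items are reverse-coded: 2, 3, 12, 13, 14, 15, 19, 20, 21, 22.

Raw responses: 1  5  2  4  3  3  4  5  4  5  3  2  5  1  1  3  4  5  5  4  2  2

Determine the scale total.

Raw sum = 73. Reverse-coded items: 2, 3, 12, 13, 14, 15, 19, 20, 21, 22; their raw sum = 29.
Each reversal replaces raw with 6 − raw, changing the total by 6 − 2·raw per item.
Total = 73 + 10·6 − 2·29 = 73 + 60 − 58 = 75

75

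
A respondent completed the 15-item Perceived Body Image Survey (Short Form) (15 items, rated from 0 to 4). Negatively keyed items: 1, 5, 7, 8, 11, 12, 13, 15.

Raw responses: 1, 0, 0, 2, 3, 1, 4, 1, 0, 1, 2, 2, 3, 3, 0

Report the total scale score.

23

Reversing items 1, 5, 7, 8, 11, 12, 13 and 15 with 4 − raw:
Total = (4−1) + 0 + 0 + 2 + (4−3) + 1 + (4−4) + (4−1) + 0 + 1 + (4−2) + (4−2) + (4−3) + 3 + (4−0)
      = 3 + 0 + 0 + 2 + 1 + 1 + 0 + 3 + 0 + 1 + 2 + 2 + 1 + 3 + 4 = 23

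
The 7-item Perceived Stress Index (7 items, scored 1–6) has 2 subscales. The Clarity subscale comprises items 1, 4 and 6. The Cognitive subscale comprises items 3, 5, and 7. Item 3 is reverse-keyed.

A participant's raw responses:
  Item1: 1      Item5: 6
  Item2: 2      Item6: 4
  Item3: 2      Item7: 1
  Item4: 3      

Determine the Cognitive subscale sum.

12

Cognitive items: 3, 5, 7.
Of these, item 3 is reverse-keyed; reversed = (1+6) − raw = 7 − raw.
  item 3: 7 − 2 = 5
  item 5: 6
  item 7: 1
Sum = 5 + 6 + 1 = 12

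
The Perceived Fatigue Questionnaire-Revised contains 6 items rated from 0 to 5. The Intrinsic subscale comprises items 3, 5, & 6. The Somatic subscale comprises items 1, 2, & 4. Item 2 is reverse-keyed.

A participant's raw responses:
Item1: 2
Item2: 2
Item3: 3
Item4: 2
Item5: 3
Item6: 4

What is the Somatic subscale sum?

Somatic items: 1, 2, 4.
Of these, item 2 is reverse-keyed; on a 0–5 scale, reversed = 5 − raw.
  item 1: 2
  item 2: 5 − 2 = 3
  item 4: 2
Sum = 2 + 3 + 2 = 7

7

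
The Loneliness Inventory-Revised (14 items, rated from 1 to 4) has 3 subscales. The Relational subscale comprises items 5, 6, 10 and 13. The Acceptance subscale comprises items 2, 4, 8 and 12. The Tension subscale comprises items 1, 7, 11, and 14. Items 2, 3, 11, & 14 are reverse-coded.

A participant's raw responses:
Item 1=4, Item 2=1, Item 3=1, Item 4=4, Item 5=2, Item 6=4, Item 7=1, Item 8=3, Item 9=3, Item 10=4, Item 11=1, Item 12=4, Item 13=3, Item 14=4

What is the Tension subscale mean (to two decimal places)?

2.50

Tension items: 1, 7, 11, 14.
Of these, items 11 & 14 are reverse-coded; on a 1–4 scale, reversed = 5 − raw.
  item 1: 4
  item 7: 1
  item 11: 5 − 1 = 4
  item 14: 5 − 4 = 1
Sum = 4 + 1 + 4 + 1 = 10
Mean = 10 / 4 = 2.50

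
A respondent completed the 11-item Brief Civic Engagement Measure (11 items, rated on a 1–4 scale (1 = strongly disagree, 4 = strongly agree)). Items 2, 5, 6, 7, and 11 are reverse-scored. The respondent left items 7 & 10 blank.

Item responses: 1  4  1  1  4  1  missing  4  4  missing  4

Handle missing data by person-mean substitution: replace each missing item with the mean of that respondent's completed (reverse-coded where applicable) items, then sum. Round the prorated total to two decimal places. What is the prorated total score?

Reverse-coded (on a 1–4 scale, reversed = 5 − raw):
  item 2: 5 − 4 = 1
  item 5: 5 − 4 = 1
  item 6: 5 − 1 = 4
  item 11: 5 − 4 = 1
Completed scored items (9 of 11): 1, 1, 1, 1, 1, 4, 4, 4, 1; sum = 18.
Person mean = 18 / 9 ≈ 2.0000
Prorated total = (18 / 9) × 11 = 22.00 (to 2 dp)

22.00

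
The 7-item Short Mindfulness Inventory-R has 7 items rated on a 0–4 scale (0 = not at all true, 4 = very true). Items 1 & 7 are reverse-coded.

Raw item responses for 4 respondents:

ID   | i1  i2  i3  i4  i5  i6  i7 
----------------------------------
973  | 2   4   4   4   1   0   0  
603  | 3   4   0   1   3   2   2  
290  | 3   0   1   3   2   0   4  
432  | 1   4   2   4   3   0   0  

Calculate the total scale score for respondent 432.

Respondent 432 raw: 1, 4, 2, 4, 3, 0, 0.
Reverse-coded (on a 0–4 scale, reversed = 4 − raw):
  item 1: 4 − 1 = 3
  item 2: 4
  item 3: 2
  item 4: 4
  item 5: 3
  item 6: 0
  item 7: 4 − 0 = 4
Sum = 3 + 4 + 2 + 4 + 3 + 0 + 4 = 20

20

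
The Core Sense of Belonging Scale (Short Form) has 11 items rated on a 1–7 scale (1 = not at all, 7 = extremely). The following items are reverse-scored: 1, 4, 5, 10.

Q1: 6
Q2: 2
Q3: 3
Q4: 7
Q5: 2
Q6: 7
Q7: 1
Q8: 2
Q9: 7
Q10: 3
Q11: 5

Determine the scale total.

Raw sum = 45. Reverse-scored items: 1, 4, 5, 10; their raw sum = 18.
Each reversal replaces raw with 8 − raw, changing the total by 8 − 2·raw per item.
Total = 45 + 4·8 − 2·18 = 45 + 32 − 36 = 41

41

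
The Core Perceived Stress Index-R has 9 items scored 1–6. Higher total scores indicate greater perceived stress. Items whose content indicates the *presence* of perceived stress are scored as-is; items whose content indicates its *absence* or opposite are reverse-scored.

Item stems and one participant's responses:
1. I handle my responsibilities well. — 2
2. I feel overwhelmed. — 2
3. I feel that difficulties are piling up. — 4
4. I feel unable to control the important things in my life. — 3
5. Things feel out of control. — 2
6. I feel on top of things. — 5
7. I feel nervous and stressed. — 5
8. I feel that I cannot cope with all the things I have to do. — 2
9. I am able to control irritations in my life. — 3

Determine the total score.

29

Items 1, 6, 9 describe the absence/opposite of perceived stress → reverse-score.
on a 1–6 scale, reversed = 7 − raw.
  item 1: 7 − 2 = 5
  item 2: 2
  item 3: 4
  item 4: 3
  item 5: 2
  item 6: 7 − 5 = 2
  item 7: 5
  item 8: 2
  item 9: 7 − 3 = 4
Total = 5 + 2 + 4 + 3 + 2 + 2 + 5 + 2 + 4 = 29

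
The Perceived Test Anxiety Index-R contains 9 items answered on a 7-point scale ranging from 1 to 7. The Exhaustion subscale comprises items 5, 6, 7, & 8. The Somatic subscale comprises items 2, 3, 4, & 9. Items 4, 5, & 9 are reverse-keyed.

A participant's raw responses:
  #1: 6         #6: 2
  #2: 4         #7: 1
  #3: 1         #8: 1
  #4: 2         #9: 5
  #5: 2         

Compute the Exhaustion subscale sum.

10

Exhaustion items: 5, 6, 7, 8.
Of these, item 5 is reverse-keyed; reversed = (1+7) − raw = 8 − raw.
  item 5: 8 − 2 = 6
  item 6: 2
  item 7: 1
  item 8: 1
Sum = 6 + 2 + 1 + 1 = 10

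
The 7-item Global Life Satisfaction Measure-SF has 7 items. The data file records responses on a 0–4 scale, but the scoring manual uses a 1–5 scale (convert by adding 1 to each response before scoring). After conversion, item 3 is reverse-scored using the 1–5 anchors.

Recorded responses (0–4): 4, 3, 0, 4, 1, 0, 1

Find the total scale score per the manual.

Convert to 1–5: 5, 4, 1, 5, 2, 1, 2
Reverse-coded (on a 1–5 scale, reversed = 6 − raw):
  item 3: 6 − 1 = 5
Scored: 5, 4, 5, 5, 2, 1, 2
Total = 24

24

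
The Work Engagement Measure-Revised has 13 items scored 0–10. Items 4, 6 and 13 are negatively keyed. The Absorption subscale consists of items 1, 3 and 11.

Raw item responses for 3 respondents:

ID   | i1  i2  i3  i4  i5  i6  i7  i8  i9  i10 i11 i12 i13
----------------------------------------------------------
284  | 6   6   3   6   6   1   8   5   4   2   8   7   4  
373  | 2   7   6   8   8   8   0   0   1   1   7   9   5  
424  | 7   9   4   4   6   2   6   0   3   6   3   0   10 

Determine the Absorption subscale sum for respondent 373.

Respondent 373 raw: 2, 7, 6, 8, 8, 8, 0, 0, 1, 1, 7, 9, 5.
Absorption items: 1, 3, 11.
Reverse-coded (reverse-coded value = 10 − response):
  item 1: 2
  item 3: 6
  item 11: 7
Sum = 2 + 6 + 7 = 15

15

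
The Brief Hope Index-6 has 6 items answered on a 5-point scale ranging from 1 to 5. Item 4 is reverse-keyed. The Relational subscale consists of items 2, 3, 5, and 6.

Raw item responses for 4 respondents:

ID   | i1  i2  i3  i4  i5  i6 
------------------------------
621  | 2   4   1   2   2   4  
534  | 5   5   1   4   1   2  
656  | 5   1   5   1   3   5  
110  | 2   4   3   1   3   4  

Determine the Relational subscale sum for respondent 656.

14

Respondent 656 raw: 5, 1, 5, 1, 3, 5.
Relational items: 2, 3, 5, 6.
Reverse-coded (reverse-coded value = 6 − response):
  item 2: 1
  item 3: 5
  item 5: 3
  item 6: 5
Sum = 1 + 5 + 3 + 5 = 14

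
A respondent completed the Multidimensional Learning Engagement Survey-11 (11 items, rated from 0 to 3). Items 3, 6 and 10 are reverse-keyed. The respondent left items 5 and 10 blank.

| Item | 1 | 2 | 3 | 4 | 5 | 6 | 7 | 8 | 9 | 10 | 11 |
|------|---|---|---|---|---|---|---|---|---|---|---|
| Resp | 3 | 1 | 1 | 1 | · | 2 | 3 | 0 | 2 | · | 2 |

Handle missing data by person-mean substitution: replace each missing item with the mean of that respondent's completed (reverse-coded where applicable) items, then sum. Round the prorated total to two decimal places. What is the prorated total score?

18.33

Reverse-coded (on a 0–3 scale, reversed = 3 − raw):
  item 3: 3 − 1 = 2
  item 6: 3 − 2 = 1
Completed scored items (9 of 11): 3, 1, 2, 1, 1, 3, 0, 2, 2; sum = 15.
Person mean = 15 / 9 ≈ 1.6667
Prorated total = (15 / 9) × 11 = 18.33 (to 2 dp)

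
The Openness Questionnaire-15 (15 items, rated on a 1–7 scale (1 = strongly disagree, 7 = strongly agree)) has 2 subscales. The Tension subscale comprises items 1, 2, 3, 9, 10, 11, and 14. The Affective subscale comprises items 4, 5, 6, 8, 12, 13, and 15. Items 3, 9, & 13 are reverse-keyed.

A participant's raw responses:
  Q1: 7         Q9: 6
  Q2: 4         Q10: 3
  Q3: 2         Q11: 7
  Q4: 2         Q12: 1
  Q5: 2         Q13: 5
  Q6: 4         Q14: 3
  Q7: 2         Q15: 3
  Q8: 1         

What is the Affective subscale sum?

16

Affective items: 4, 5, 6, 8, 12, 13, 15.
Of these, item 13 is reverse-keyed; reverse-coded value = 8 − response.
  item 4: 2
  item 5: 2
  item 6: 4
  item 8: 1
  item 12: 1
  item 13: 8 − 5 = 3
  item 15: 3
Sum = 2 + 2 + 4 + 1 + 1 + 3 + 3 = 16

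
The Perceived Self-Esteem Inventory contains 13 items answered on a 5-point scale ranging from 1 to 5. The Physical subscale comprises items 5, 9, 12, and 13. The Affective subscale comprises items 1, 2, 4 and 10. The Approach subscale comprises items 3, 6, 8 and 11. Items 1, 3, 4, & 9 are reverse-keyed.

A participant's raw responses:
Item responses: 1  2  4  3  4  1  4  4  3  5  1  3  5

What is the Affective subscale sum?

15

Affective items: 1, 2, 4, 10.
Of these, items 1 & 4 are reverse-keyed; reversed = (1+5) − raw = 6 − raw.
  item 1: 6 − 1 = 5
  item 2: 2
  item 4: 6 − 3 = 3
  item 10: 5
Sum = 5 + 2 + 3 + 5 = 15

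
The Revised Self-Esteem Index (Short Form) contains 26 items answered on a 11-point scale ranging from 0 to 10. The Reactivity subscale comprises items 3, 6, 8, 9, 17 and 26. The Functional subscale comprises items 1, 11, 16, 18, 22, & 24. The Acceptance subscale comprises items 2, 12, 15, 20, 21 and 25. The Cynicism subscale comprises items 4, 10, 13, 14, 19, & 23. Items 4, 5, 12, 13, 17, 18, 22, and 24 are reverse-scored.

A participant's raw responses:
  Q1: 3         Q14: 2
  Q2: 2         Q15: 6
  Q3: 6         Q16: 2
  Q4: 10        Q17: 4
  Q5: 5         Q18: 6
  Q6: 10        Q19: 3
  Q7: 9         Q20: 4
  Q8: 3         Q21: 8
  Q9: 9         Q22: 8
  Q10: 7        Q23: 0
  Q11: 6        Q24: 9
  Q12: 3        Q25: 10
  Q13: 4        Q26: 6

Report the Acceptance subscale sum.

Acceptance items: 2, 12, 15, 20, 21, 25.
Of these, item 12 is reverse-scored; reverse-coded value = 10 − response.
  item 2: 2
  item 12: 10 − 3 = 7
  item 15: 6
  item 20: 4
  item 21: 8
  item 25: 10
Sum = 2 + 7 + 6 + 4 + 8 + 10 = 37

37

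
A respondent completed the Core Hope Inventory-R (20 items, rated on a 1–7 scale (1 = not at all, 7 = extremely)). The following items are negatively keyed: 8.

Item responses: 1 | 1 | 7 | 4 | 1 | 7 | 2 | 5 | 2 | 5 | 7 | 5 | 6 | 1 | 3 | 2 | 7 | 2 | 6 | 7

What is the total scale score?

Reversing item 8 with 8 − raw:
Total = 1 + 1 + 7 + 4 + 1 + 7 + 2 + (8−5) + 2 + 5 + 7 + 5 + 6 + 1 + 3 + 2 + 7 + 2 + 6 + 7
      = 1 + 1 + 7 + 4 + 1 + 7 + 2 + 3 + 2 + 5 + 7 + 5 + 6 + 1 + 3 + 2 + 7 + 2 + 6 + 7 = 79

79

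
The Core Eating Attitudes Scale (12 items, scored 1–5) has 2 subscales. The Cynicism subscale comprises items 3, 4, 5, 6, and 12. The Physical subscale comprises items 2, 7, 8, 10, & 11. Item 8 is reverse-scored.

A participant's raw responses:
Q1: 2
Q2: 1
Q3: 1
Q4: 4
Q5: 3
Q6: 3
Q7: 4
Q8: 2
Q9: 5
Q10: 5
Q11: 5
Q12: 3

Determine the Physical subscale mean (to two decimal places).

3.80

Physical items: 2, 7, 8, 10, 11.
Of these, item 8 is reverse-scored; reverse-coded value = 6 − response.
  item 2: 1
  item 7: 4
  item 8: 6 − 2 = 4
  item 10: 5
  item 11: 5
Sum = 1 + 4 + 4 + 5 + 5 = 19
Mean = 19 / 5 = 3.80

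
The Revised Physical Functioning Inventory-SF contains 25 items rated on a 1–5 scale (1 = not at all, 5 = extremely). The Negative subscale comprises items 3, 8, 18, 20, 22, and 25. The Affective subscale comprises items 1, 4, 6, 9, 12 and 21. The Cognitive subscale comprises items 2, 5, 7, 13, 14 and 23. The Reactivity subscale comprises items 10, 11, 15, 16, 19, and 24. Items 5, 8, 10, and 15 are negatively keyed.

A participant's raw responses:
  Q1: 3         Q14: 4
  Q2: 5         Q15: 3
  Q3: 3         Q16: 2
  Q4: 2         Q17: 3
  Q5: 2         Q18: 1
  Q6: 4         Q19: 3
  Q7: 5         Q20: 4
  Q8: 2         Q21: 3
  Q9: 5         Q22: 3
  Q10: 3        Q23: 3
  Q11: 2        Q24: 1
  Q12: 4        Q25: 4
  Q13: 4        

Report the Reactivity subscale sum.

Reactivity items: 10, 11, 15, 16, 19, 24.
Of these, items 10 & 15 are negatively keyed; reverse-coded value = 6 − response.
  item 10: 6 − 3 = 3
  item 11: 2
  item 15: 6 − 3 = 3
  item 16: 2
  item 19: 3
  item 24: 1
Sum = 3 + 2 + 3 + 2 + 3 + 1 = 14

14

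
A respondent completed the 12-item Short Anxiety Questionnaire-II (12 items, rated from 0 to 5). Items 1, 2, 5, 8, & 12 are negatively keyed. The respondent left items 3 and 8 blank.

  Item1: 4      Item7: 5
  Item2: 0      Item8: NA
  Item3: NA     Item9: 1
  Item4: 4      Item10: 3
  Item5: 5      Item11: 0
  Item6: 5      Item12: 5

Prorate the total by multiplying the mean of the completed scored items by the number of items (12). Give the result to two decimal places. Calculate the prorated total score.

28.80

Reverse-coded (on a 0–5 scale, reversed = 5 − raw):
  item 1: 5 − 4 = 1
  item 2: 5 − 0 = 5
  item 5: 5 − 5 = 0
  item 12: 5 − 5 = 0
Completed scored items (10 of 12): 1, 5, 4, 0, 5, 5, 1, 3, 0, 0; sum = 24.
Person mean = 24 / 10 ≈ 2.4000
Prorated total = (24 / 10) × 12 = 28.80 (to 2 dp)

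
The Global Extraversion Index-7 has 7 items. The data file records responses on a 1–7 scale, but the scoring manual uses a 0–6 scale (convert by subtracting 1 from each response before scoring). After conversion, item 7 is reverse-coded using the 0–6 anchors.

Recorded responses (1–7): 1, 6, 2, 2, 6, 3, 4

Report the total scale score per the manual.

17

Convert to 0–6: 0, 5, 1, 1, 5, 2, 3
Reverse-coded (reversed = (0+6) − raw = 6 − raw):
  item 7: 6 − 3 = 3
Scored: 0, 5, 1, 1, 5, 2, 3
Total = 17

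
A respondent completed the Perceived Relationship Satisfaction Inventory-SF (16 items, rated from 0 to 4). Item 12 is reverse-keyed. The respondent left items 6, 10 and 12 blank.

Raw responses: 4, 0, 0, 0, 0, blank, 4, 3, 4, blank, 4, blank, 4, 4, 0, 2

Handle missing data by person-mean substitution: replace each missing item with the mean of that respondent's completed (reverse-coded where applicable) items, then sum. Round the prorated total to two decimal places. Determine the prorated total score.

35.69

Reverse-coded (reversed = (0+4) − raw = 4 − raw):
Completed scored items (13 of 16): 4, 0, 0, 0, 0, 4, 3, 4, 4, 4, 4, 0, 2; sum = 29.
Person mean = 29 / 13 ≈ 2.2308
Prorated total = (29 / 13) × 16 = 35.69 (to 2 dp)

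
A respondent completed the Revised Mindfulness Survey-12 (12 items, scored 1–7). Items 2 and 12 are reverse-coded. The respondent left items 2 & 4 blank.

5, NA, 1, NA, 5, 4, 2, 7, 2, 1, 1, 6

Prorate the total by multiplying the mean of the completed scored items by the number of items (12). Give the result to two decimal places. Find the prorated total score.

Reverse-coded (on a 1–7 scale, reversed = 8 − raw):
  item 12: 8 − 6 = 2
Completed scored items (10 of 12): 5, 1, 5, 4, 2, 7, 2, 1, 1, 2; sum = 30.
Person mean = 30 / 10 ≈ 3.0000
Prorated total = (30 / 10) × 12 = 36.00 (to 2 dp)

36.00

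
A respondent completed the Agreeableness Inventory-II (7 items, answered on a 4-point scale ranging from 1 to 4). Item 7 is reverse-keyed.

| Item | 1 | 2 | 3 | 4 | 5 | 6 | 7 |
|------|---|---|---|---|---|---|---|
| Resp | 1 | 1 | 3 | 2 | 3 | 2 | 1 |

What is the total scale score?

Raw sum = 13. Reverse-keyed items: 7; their raw sum = 1.
Each reversal replaces raw with 5 − raw, changing the total by 5 − 2·raw per item.
Total = 13 + 1·5 − 2·1 = 13 + 5 − 2 = 16

16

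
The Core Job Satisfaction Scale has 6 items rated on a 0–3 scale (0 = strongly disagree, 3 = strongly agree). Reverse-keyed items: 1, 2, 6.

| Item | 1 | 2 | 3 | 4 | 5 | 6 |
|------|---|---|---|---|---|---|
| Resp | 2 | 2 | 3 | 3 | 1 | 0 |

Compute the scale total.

Raw sum = 11. Reverse-keyed items: 1, 2, 6; their raw sum = 4.
Each reversal replaces raw with 3 − raw, changing the total by 3 − 2·raw per item.
Total = 11 + 3·3 − 2·4 = 11 + 9 − 8 = 12

12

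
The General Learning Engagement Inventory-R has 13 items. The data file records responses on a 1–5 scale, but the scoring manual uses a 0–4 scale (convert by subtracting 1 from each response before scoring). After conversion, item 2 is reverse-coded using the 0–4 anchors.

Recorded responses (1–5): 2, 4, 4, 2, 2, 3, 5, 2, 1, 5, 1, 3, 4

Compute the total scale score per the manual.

23

Convert to 0–4: 1, 3, 3, 1, 1, 2, 4, 1, 0, 4, 0, 2, 3
Reverse-coded (on a 0–4 scale, reversed = 4 − raw):
  item 2: 4 − 3 = 1
Scored: 1, 1, 3, 1, 1, 2, 4, 1, 0, 4, 0, 2, 3
Total = 23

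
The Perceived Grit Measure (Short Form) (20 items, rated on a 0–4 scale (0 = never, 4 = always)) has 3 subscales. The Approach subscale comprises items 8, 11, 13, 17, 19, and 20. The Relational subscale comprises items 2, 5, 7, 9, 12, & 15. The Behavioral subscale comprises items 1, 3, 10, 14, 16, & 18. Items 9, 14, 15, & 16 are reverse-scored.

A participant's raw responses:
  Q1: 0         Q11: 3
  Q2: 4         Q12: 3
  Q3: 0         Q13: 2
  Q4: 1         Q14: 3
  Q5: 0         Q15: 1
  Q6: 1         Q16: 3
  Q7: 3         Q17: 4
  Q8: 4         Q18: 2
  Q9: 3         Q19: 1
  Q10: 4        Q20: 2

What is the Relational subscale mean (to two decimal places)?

2.33

Relational items: 2, 5, 7, 9, 12, 15.
Of these, items 9 and 15 are reverse-scored; on a 0–4 scale, reversed = 4 − raw.
  item 2: 4
  item 5: 0
  item 7: 3
  item 9: 4 − 3 = 1
  item 12: 3
  item 15: 4 − 1 = 3
Sum = 4 + 0 + 3 + 1 + 3 + 3 = 14
Mean = 14 / 6 = 2.33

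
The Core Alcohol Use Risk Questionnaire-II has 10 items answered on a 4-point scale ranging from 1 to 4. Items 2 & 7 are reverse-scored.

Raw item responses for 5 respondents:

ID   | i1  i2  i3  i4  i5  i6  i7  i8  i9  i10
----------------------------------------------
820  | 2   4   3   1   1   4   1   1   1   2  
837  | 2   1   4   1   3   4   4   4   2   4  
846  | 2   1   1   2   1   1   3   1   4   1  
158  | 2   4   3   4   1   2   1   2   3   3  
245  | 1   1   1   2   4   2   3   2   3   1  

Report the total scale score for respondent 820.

Respondent 820 raw: 2, 4, 3, 1, 1, 4, 1, 1, 1, 2.
Reverse-coded (reverse-coded value = 5 − response):
  item 1: 2
  item 2: 5 − 4 = 1
  item 3: 3
  item 4: 1
  item 5: 1
  item 6: 4
  item 7: 5 − 1 = 4
  item 8: 1
  item 9: 1
  item 10: 2
Sum = 2 + 1 + 3 + 1 + 1 + 4 + 4 + 1 + 1 + 2 = 20

20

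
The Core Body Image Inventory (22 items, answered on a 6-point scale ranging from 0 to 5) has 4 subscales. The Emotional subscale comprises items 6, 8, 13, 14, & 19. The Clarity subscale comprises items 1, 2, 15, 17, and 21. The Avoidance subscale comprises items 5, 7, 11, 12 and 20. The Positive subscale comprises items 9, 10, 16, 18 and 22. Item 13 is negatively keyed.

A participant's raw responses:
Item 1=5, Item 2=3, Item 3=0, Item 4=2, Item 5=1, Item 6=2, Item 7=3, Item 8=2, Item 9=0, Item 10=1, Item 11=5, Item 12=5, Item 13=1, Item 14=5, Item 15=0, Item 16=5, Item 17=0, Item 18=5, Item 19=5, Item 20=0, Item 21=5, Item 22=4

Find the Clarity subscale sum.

Clarity items: 1, 2, 15, 17, 21.
  item 1: 5
  item 2: 3
  item 15: 0
  item 17: 0
  item 21: 5
Sum = 5 + 3 + 0 + 0 + 5 = 13

13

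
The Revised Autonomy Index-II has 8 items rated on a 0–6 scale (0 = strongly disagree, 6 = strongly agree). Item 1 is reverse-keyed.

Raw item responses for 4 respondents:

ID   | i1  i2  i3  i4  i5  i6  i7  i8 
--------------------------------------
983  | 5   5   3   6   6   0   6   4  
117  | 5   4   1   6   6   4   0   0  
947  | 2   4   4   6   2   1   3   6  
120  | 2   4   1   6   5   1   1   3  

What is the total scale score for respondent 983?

Respondent 983 raw: 5, 5, 3, 6, 6, 0, 6, 4.
Reverse-coded (reverse-coded value = 6 − response):
  item 1: 6 − 5 = 1
  item 2: 5
  item 3: 3
  item 4: 6
  item 5: 6
  item 6: 0
  item 7: 6
  item 8: 4
Sum = 1 + 5 + 3 + 6 + 6 + 0 + 6 + 4 = 31

31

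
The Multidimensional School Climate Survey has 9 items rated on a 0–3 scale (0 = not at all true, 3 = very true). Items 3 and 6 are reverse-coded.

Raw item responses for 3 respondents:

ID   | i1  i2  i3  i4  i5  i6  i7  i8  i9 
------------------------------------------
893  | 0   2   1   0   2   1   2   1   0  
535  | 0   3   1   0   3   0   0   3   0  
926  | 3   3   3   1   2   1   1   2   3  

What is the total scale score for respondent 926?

17

Respondent 926 raw: 3, 3, 3, 1, 2, 1, 1, 2, 3.
Reverse-coded (reverse-coded value = 3 − response):
  item 1: 3
  item 2: 3
  item 3: 3 − 3 = 0
  item 4: 1
  item 5: 2
  item 6: 3 − 1 = 2
  item 7: 1
  item 8: 2
  item 9: 3
Sum = 3 + 3 + 0 + 1 + 2 + 2 + 1 + 2 + 3 = 17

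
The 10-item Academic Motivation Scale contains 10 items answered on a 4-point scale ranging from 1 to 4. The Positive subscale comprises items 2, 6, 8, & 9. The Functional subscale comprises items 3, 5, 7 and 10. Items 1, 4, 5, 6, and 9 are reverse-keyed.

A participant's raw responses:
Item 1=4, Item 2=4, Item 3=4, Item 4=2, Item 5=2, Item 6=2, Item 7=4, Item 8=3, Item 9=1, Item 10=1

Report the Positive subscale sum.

Positive items: 2, 6, 8, 9.
Of these, items 6 and 9 are reverse-keyed; reversed = (1+4) − raw = 5 − raw.
  item 2: 4
  item 6: 5 − 2 = 3
  item 8: 3
  item 9: 5 − 1 = 4
Sum = 4 + 3 + 3 + 4 = 14

14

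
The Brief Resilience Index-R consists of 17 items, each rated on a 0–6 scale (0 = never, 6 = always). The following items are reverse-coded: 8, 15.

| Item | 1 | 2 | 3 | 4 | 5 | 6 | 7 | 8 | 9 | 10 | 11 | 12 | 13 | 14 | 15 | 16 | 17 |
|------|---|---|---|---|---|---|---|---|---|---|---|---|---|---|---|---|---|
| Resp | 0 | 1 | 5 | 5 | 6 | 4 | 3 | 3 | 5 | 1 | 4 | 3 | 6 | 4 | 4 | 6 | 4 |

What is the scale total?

Reverse-coded items (on a 0–6 scale, reversed = 6 − raw):
  item 8: 6 − 3 = 3
  item 15: 6 − 4 = 2
Scored responses: 0, 1, 5, 5, 6, 4, 3, 3, 5, 1, 4, 3, 6, 4, 2, 6, 4
Total = 0 + 1 + 5 + 5 + 6 + 4 + 3 + 3 + 5 + 1 + 4 + 3 + 6 + 4 + 2 + 6 + 4 = 62

62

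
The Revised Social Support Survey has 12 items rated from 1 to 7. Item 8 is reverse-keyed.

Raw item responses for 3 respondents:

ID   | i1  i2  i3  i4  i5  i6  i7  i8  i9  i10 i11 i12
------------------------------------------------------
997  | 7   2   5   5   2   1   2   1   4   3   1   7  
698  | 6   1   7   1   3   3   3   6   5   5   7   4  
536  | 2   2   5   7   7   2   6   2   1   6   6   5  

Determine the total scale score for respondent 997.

46

Respondent 997 raw: 7, 2, 5, 5, 2, 1, 2, 1, 4, 3, 1, 7.
Reverse-coded (reverse-coded value = 8 − response):
  item 1: 7
  item 2: 2
  item 3: 5
  item 4: 5
  item 5: 2
  item 6: 1
  item 7: 2
  item 8: 8 − 1 = 7
  item 9: 4
  item 10: 3
  item 11: 1
  item 12: 7
Sum = 7 + 2 + 5 + 5 + 2 + 1 + 2 + 7 + 4 + 3 + 1 + 7 = 46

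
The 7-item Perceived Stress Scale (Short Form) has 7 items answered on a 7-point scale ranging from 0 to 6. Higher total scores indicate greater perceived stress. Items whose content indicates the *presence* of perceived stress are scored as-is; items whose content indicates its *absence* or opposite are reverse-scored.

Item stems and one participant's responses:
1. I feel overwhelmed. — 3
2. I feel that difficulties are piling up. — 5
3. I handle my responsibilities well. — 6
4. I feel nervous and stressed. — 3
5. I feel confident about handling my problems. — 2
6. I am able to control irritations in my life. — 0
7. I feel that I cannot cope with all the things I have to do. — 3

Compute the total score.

Items 3, 5, 6 describe the absence/opposite of perceived stress → reverse-score.
on a 0–6 scale, reversed = 6 − raw.
  item 1: 3
  item 2: 5
  item 3: 6 − 6 = 0
  item 4: 3
  item 5: 6 − 2 = 4
  item 6: 6 − 0 = 6
  item 7: 3
Total = 3 + 5 + 0 + 3 + 4 + 6 + 3 = 24

24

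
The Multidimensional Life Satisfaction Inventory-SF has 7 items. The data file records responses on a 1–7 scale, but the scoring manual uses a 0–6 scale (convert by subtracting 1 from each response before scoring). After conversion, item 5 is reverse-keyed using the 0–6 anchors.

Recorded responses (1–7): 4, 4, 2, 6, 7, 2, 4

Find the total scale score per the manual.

Convert to 0–6: 3, 3, 1, 5, 6, 1, 3
Reverse-coded (on a 0–6 scale, reversed = 6 − raw):
  item 5: 6 − 6 = 0
Scored: 3, 3, 1, 5, 0, 1, 3
Total = 16

16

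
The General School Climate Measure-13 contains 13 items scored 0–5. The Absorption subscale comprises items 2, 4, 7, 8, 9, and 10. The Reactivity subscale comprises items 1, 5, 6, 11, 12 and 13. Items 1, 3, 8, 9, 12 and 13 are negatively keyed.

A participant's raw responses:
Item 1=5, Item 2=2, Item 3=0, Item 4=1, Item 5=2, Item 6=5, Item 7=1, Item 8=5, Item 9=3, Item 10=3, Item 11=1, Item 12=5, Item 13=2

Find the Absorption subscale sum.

Absorption items: 2, 4, 7, 8, 9, 10.
Of these, items 8 and 9 are negatively keyed; on a 0–5 scale, reversed = 5 − raw.
  item 2: 2
  item 4: 1
  item 7: 1
  item 8: 5 − 5 = 0
  item 9: 5 − 3 = 2
  item 10: 3
Sum = 2 + 1 + 1 + 0 + 2 + 3 = 9

9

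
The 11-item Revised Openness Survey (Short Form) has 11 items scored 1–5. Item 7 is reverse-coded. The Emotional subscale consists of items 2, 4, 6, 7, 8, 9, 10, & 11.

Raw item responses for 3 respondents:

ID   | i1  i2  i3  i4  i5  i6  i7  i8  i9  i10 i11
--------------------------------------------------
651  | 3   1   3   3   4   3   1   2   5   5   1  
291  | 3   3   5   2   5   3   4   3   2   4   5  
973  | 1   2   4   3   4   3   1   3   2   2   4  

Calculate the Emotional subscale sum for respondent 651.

25

Respondent 651 raw: 3, 1, 3, 3, 4, 3, 1, 2, 5, 5, 1.
Emotional items: 2, 4, 6, 7, 8, 9, 10, 11.
Reverse-coded (on a 1–5 scale, reversed = 6 − raw):
  item 2: 1
  item 4: 3
  item 6: 3
  item 7: 6 − 1 = 5
  item 8: 2
  item 9: 5
  item 10: 5
  item 11: 1
Sum = 1 + 3 + 3 + 5 + 2 + 5 + 5 + 1 = 25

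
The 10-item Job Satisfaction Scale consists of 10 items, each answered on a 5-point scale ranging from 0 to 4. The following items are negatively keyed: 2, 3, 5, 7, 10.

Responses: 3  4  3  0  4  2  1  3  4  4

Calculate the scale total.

Raw sum = 28. Negatively keyed items: 2, 3, 5, 7, 10; their raw sum = 16.
Each reversal replaces raw with 4 − raw, changing the total by 4 − 2·raw per item.
Total = 28 + 5·4 − 2·16 = 28 + 20 − 32 = 16

16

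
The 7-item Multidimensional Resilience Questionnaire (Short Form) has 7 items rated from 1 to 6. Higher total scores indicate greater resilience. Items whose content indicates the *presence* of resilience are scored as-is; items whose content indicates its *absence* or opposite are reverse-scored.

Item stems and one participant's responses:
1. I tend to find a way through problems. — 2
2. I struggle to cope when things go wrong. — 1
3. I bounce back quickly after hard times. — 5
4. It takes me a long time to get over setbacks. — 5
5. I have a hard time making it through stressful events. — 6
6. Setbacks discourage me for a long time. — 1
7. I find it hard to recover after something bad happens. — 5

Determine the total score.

24

Items 2, 4, 5, 6, 7 describe the absence/opposite of resilience → reverse-score.
reversed = (1+6) − raw = 7 − raw.
  item 1: 2
  item 2: 7 − 1 = 6
  item 3: 5
  item 4: 7 − 5 = 2
  item 5: 7 − 6 = 1
  item 6: 7 − 1 = 6
  item 7: 7 − 5 = 2
Total = 2 + 6 + 5 + 2 + 1 + 6 + 2 = 24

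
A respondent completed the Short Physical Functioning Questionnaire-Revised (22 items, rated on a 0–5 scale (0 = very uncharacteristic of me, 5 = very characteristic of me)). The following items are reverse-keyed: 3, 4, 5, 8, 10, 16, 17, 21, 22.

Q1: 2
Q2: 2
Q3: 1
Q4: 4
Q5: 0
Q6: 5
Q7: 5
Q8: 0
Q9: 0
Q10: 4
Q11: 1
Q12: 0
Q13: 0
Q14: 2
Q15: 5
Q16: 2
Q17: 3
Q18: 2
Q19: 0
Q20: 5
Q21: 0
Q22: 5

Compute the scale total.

Reverse-coded items (reversed = (0+5) − raw = 5 − raw):
  item 3: 5 − 1 = 4
  item 4: 5 − 4 = 1
  item 5: 5 − 0 = 5
  item 8: 5 − 0 = 5
  item 10: 5 − 4 = 1
  item 16: 5 − 2 = 3
  item 17: 5 − 3 = 2
  item 21: 5 − 0 = 5
  item 22: 5 − 5 = 0
Scored items: 2, 2, 4, 1, 5, 5, 5, 5, 0, 1, 1, 0, 0, 2, 5, 3, 2, 2, 0, 5, 5, 0
Total = 2 + 2 + 4 + 1 + 5 + 5 + 5 + 5 + 0 + 1 + 1 + 0 + 0 + 2 + 5 + 3 + 2 + 2 + 0 + 5 + 5 + 0 = 55

55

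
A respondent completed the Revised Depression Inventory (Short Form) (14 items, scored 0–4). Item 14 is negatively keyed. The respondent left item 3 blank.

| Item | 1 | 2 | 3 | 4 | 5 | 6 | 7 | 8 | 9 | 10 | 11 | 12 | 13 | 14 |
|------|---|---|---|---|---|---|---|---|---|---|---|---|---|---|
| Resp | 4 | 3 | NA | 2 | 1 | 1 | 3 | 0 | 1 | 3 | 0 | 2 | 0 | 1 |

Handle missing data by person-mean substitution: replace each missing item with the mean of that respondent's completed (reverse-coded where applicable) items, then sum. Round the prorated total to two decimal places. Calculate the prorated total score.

Reverse-coded (reversed = (0+4) − raw = 4 − raw):
  item 14: 4 − 1 = 3
Completed scored items (13 of 14): 4, 3, 2, 1, 1, 3, 0, 1, 3, 0, 2, 0, 3; sum = 23.
Person mean = 23 / 13 ≈ 1.7692
Prorated total = (23 / 13) × 14 = 24.77 (to 2 dp)

24.77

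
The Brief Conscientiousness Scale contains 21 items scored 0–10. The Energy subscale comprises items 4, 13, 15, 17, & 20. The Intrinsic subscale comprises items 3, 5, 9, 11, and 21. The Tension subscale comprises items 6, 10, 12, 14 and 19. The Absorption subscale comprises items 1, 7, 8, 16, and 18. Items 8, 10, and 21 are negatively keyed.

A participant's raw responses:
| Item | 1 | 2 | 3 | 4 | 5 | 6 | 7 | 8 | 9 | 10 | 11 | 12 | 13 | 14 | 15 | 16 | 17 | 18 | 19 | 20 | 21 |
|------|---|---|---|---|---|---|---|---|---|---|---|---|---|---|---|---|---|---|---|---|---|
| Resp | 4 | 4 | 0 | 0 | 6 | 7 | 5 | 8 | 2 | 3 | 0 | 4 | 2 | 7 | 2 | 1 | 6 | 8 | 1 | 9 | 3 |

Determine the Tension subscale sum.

Tension items: 6, 10, 12, 14, 19.
Of these, item 10 is negatively keyed; on a 0–10 scale, reversed = 10 − raw.
  item 6: 7
  item 10: 10 − 3 = 7
  item 12: 4
  item 14: 7
  item 19: 1
Sum = 7 + 7 + 4 + 7 + 1 = 26

26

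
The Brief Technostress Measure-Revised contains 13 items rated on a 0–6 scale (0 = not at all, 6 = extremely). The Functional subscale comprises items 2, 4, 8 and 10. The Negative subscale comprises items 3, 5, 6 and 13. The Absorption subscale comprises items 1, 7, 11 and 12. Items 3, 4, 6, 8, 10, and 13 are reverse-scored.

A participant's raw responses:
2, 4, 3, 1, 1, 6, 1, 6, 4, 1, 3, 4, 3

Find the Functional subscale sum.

14

Functional items: 2, 4, 8, 10.
Of these, items 4, 8, and 10 are reverse-scored; on a 0–6 scale, reversed = 6 − raw.
  item 2: 4
  item 4: 6 − 1 = 5
  item 8: 6 − 6 = 0
  item 10: 6 − 1 = 5
Sum = 4 + 5 + 0 + 5 = 14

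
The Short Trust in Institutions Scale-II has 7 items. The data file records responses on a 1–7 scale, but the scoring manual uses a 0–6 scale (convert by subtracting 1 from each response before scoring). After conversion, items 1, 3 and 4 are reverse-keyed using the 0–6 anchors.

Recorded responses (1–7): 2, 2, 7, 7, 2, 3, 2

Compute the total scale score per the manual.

10

Convert to 0–6: 1, 1, 6, 6, 1, 2, 1
Reverse-coded (reverse-coded value = 6 − response):
  item 1: 6 − 1 = 5
  item 3: 6 − 6 = 0
  item 4: 6 − 6 = 0
Scored: 5, 1, 0, 0, 1, 2, 1
Total = 10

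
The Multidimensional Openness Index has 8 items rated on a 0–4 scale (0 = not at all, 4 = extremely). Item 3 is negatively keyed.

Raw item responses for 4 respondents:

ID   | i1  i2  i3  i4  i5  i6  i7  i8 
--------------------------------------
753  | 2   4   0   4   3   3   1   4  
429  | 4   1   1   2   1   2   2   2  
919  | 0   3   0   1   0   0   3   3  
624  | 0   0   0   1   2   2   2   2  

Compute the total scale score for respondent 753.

Respondent 753 raw: 2, 4, 0, 4, 3, 3, 1, 4.
Reverse-coded (reversed = (0+4) − raw = 4 − raw):
  item 1: 2
  item 2: 4
  item 3: 4 − 0 = 4
  item 4: 4
  item 5: 3
  item 6: 3
  item 7: 1
  item 8: 4
Sum = 2 + 4 + 4 + 4 + 3 + 3 + 1 + 4 = 25

25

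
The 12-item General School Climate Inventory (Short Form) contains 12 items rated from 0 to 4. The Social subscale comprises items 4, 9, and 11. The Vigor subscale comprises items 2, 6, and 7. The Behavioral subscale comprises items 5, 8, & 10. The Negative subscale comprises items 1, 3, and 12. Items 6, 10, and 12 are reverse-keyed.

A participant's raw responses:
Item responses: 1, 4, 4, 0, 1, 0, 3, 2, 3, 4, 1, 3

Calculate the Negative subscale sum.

Negative items: 1, 3, 12.
Of these, item 12 is reverse-keyed; reversed = (0+4) − raw = 4 − raw.
  item 1: 1
  item 3: 4
  item 12: 4 − 3 = 1
Sum = 1 + 4 + 1 = 6

6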